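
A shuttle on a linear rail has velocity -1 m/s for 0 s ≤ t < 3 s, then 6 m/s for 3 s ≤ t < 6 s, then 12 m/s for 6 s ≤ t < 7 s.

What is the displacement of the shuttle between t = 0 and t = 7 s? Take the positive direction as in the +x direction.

Displacement is the signed area under the v-t curve.
0–3 s: -1 × 3 = -3 m
3–6 s: 6 × 3 = 18 m
6–7 s: 12 × 1 = 12 m
Net displacement = 27 m

27 m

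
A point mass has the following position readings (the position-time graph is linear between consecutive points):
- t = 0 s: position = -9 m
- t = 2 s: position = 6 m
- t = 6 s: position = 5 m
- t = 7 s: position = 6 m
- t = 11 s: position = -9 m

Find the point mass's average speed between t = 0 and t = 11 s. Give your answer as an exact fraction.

Average speed = (total path length)/(elapsed time); on a piecewise-linear x-t graph the path length is Σ|Δx|.
0–2 s: |Δx| = |6 − -9| = 15 m
2–6 s: |Δx| = |5 − 6| = 1 m
6–7 s: |Δx| = |6 − 5| = 1 m
7–11 s: |Δx| = |-9 − 6| = 15 m
Total path = 32 m; average speed = 32/11 = 32/11 m/s.

32/11 m/s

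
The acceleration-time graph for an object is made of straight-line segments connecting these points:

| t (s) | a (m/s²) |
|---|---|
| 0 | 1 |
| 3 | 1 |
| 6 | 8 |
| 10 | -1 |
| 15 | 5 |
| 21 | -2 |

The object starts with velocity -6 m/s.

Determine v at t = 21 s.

Δv equals the area under the a-t graph; then v = v₀ + Δv.
0–3 s: 1 × 3 = 3 m/s
3–6 s: ½(1 + 8)(3) = 13.5 m/s
6–10 s: ½(8 + -1)(4) = 14 m/s
10–15 s: ½(-1 + 5)(5) = 10 m/s
15–21 s: ½(5 + -2)(6) = 9 m/s
Δv = 49.5 m/s, so v(21) = -6 + (49.5) = 43.5 m/s.

43.5 m/s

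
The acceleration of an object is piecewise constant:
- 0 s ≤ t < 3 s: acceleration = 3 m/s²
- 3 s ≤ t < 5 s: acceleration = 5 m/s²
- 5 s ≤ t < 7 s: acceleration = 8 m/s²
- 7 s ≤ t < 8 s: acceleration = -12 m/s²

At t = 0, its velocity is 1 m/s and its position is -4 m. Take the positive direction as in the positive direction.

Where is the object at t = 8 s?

On each constant-a segment, Δv = aΔt and Δx = v₀Δt + ½aΔt²; chain segment to segment.
0–3 s: v starts 1 m/s; Δx = 1·3 + ½·3·3² = 16.5 m; v ends 10 m/s.
3–5 s: v starts 10 m/s; Δx = 10·2 + ½·5·2² = 30 m; v ends 20 m/s.
5–7 s: v starts 20 m/s; Δx = 20·2 + ½·8·2² = 56 m; v ends 36 m/s.
7–8 s: v starts 36 m/s; Δx = 36·1 + ½·-12·1² = 30 m; v ends 24 m/s.
x(8) = -4 + Σ Δx = 128.5 m.

128.5 m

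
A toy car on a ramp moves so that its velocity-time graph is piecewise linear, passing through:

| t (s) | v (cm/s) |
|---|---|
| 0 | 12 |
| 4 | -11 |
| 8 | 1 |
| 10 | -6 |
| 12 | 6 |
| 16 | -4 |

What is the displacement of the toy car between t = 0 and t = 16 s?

-19 cm

Displacement is the signed area under the v-t curve.
0–4 s: ½(12 + -11)(4) = 2 cm
4–8 s: ½(-11 + 1)(4) = -20 cm
8–10 s: ½(1 + -6)(2) = -5 cm
10–12 s: ½(-6 + 6)(2) = 0 cm
12–16 s: ½(6 + -4)(4) = 4 cm
Net displacement = -19 cm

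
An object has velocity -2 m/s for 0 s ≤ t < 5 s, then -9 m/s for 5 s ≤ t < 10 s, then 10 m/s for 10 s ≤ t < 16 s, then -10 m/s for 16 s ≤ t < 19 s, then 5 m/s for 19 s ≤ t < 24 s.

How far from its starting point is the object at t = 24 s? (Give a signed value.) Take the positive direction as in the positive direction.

0 m

Net displacement equals the area under the velocity-time graph (areas below the axis count negative).
0–5 s: -2 × 5 = -10 m
5–10 s: -9 × 5 = -45 m
10–16 s: 10 × 6 = 60 m
16–19 s: -10 × 3 = -30 m
19–24 s: 5 × 5 = 25 m
Net displacement = 0 m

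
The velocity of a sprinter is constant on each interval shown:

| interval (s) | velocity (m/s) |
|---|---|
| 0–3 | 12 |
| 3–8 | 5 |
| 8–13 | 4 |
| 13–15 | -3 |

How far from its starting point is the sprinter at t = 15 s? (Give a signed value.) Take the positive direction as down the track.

75 m

Net displacement equals the area under the velocity-time graph (areas below the axis count negative).
0–3 s: 12 × 3 = 36 m
3–8 s: 5 × 5 = 25 m
8–13 s: 4 × 5 = 20 m
13–15 s: -3 × 2 = -6 m
Net displacement = 75 m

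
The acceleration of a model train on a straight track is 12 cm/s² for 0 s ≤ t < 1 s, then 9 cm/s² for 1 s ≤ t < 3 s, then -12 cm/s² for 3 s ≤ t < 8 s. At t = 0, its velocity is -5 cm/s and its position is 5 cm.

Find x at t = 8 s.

On each constant-a segment, Δv = aΔt and Δx = v₀Δt + ½aΔt²; chain segment to segment.
0–1 s: v starts -5 cm/s; Δx = -5·1 + ½·12·1² = 1 cm; v ends 7 cm/s.
1–3 s: v starts 7 cm/s; Δx = 7·2 + ½·9·2² = 32 cm; v ends 25 cm/s.
3–8 s: v starts 25 cm/s; Δx = 25·5 + ½·-12·5² = -25 cm; v ends -35 cm/s.
x(8) = 5 + Σ Δx = 13 cm.

13 cm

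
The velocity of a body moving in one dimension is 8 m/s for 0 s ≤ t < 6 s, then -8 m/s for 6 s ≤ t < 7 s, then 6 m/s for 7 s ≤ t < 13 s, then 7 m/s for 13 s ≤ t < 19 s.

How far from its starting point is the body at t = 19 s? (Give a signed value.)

118 m

Net displacement equals the area under the velocity-time graph (areas below the axis count negative).
0–6 s: 8 × 6 = 48 m
6–7 s: -8 × 1 = -8 m
7–13 s: 6 × 6 = 36 m
13–19 s: 7 × 6 = 42 m
Net displacement = 118 m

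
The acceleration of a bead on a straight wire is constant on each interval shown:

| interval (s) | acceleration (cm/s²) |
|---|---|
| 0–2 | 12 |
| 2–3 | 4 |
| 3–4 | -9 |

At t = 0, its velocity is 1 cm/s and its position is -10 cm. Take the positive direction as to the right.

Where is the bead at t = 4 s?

On each constant-a segment, Δv = aΔt and Δx = v₀Δt + ½aΔt²; chain segment to segment.
0–2 s: v starts 1 cm/s; Δx = 1·2 + ½·12·2² = 26 cm; v ends 25 cm/s.
2–3 s: v starts 25 cm/s; Δx = 25·1 + ½·4·1² = 27 cm; v ends 29 cm/s.
3–4 s: v starts 29 cm/s; Δx = 29·1 + ½·-9·1² = 24.5 cm; v ends 20 cm/s.
x(4) = -10 + Σ Δx = 67.5 cm.

67.5 cm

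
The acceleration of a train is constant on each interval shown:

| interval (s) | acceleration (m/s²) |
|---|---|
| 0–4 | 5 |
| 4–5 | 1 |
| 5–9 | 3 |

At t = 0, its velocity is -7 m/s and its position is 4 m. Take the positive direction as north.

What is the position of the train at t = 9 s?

On each constant-a segment, Δv = aΔt and Δx = v₀Δt + ½aΔt²; chain segment to segment.
0–4 s: v starts -7 m/s; Δx = -7·4 + ½·5·4² = 12 m; v ends 13 m/s.
4–5 s: v starts 13 m/s; Δx = 13·1 + ½·1·1² = 13.5 m; v ends 14 m/s.
5–9 s: v starts 14 m/s; Δx = 14·4 + ½·3·4² = 80 m; v ends 26 m/s.
x(9) = 4 + Σ Δx = 109.5 m.

109.5 m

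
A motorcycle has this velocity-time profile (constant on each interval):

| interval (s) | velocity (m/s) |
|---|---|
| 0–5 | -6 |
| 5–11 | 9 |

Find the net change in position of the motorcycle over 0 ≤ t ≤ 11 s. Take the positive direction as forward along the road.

24 m

Displacement is the signed area under the v-t curve.
0–5 s: -6 × 5 = -30 m
5–11 s: 9 × 6 = 54 m
Net displacement = 24 m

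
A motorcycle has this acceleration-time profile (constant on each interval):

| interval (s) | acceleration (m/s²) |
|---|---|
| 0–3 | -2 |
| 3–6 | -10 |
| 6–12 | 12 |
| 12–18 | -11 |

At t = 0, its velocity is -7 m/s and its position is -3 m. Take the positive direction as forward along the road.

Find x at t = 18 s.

On each constant-a segment, Δv = aΔt and Δx = v₀Δt + ½aΔt²; chain segment to segment.
0–3 s: v starts -7 m/s; Δx = -7·3 + ½·-2·3² = -30 m; v ends -13 m/s.
3–6 s: v starts -13 m/s; Δx = -13·3 + ½·-10·3² = -84 m; v ends -43 m/s.
6–12 s: v starts -43 m/s; Δx = -43·6 + ½·12·6² = -42 m; v ends 29 m/s.
12–18 s: v starts 29 m/s; Δx = 29·6 + ½·-11·6² = -24 m; v ends -37 m/s.
x(18) = -3 + Σ Δx = -183 m.

-183 m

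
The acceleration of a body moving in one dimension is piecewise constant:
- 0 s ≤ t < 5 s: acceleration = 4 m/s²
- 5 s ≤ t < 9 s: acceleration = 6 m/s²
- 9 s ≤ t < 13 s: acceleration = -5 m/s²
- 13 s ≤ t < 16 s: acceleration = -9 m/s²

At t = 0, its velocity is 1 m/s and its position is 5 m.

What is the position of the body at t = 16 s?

366.5 m

On each constant-a segment, Δv = aΔt and Δx = v₀Δt + ½aΔt²; chain segment to segment.
0–5 s: v starts 1 m/s; Δx = 1·5 + ½·4·5² = 55 m; v ends 21 m/s.
5–9 s: v starts 21 m/s; Δx = 21·4 + ½·6·4² = 132 m; v ends 45 m/s.
9–13 s: v starts 45 m/s; Δx = 45·4 + ½·-5·4² = 140 m; v ends 25 m/s.
13–16 s: v starts 25 m/s; Δx = 25·3 + ½·-9·3² = 34.5 m; v ends -2 m/s.
x(16) = 5 + Σ Δx = 366.5 m.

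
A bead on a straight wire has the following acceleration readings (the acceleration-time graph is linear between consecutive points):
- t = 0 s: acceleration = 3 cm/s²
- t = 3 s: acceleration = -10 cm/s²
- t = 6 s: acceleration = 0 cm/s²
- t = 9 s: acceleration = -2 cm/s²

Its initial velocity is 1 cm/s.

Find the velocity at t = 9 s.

Δv equals the area under the a-t graph; then v = v₀ + Δv.
0–3 s: ½(3 + -10)(3) = -10.5 cm/s
3–6 s: ½(-10 + 0)(3) = -15 cm/s
6–9 s: ½(0 + -2)(3) = -3 cm/s
Δv = -28.5 cm/s, so v(9) = 1 + (-28.5) = -27.5 cm/s.

-27.5 cm/s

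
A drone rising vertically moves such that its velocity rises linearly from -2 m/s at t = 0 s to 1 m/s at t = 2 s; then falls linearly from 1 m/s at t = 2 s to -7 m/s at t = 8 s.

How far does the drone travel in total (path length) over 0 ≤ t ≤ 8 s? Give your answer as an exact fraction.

245/12 m

Distance (not displacement) is the total path length: add the absolute areas under v-t.
0–2 s: v = 0 at t = 4/3 s; triangle areas 4/3 + 1/3 = 5/3 m
2–8 s: v = 0 at t = 2.75 s; triangle areas 0.375 + 18.375 = 18.75 m
Total distance = 245/12 m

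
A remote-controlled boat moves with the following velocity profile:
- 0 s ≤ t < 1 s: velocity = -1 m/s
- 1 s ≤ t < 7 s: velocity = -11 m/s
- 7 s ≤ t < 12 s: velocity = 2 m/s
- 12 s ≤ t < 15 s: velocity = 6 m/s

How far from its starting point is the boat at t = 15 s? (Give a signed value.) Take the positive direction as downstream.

-39 m

Net displacement equals the area under the velocity-time graph (areas below the axis count negative).
0–1 s: -1 × 1 = -1 m
1–7 s: -11 × 6 = -66 m
7–12 s: 2 × 5 = 10 m
12–15 s: 6 × 3 = 18 m
Net displacement = -39 m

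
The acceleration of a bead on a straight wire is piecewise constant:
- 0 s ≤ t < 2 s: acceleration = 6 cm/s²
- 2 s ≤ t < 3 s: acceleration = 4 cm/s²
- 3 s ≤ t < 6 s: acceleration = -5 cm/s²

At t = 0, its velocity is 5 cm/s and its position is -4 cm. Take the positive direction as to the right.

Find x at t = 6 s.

77.5 cm

On each constant-a segment, Δv = aΔt and Δx = v₀Δt + ½aΔt²; chain segment to segment.
0–2 s: v starts 5 cm/s; Δx = 5·2 + ½·6·2² = 22 cm; v ends 17 cm/s.
2–3 s: v starts 17 cm/s; Δx = 17·1 + ½·4·1² = 19 cm; v ends 21 cm/s.
3–6 s: v starts 21 cm/s; Δx = 21·3 + ½·-5·3² = 40.5 cm; v ends 6 cm/s.
x(6) = -4 + Σ Δx = 77.5 cm.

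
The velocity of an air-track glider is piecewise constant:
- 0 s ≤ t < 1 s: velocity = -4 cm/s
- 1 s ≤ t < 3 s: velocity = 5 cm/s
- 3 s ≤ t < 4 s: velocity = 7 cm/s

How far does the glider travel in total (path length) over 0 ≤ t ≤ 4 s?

21 cm

Distance (not displacement) is the total path length: add the absolute areas under v-t.
0–1 s: |-4| × 1 = 4 cm
1–3 s: |5| × 2 = 10 cm
3–4 s: |7| × 1 = 7 cm
Total distance = 21 cm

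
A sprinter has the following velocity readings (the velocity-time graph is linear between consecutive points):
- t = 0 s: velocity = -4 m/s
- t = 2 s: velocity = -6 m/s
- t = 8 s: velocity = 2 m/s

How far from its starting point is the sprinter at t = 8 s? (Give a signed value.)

-22 m

Displacement is the signed area under the v-t curve.
0–2 s: ½(-4 + -6)(2) = -10 m
2–8 s: ½(-6 + 2)(6) = -12 m
Net displacement = -22 m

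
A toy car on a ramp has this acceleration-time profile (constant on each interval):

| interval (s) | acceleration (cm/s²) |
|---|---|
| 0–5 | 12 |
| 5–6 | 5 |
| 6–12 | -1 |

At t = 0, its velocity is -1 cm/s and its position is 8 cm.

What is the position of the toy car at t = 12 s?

On each constant-a segment, Δv = aΔt and Δx = v₀Δt + ½aΔt²; chain segment to segment.
0–5 s: v starts -1 cm/s; Δx = -1·5 + ½·12·5² = 145 cm; v ends 59 cm/s.
5–6 s: v starts 59 cm/s; Δx = 59·1 + ½·5·1² = 61.5 cm; v ends 64 cm/s.
6–12 s: v starts 64 cm/s; Δx = 64·6 + ½·-1·6² = 366 cm; v ends 58 cm/s.
x(12) = 8 + Σ Δx = 580.5 cm.

580.5 cm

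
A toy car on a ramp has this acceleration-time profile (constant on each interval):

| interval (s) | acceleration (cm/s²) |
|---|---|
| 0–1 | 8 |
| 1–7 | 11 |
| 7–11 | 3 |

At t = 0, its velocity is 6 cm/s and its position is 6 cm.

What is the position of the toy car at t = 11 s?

642 cm

On each constant-a segment, Δv = aΔt and Δx = v₀Δt + ½aΔt²; chain segment to segment.
0–1 s: v starts 6 cm/s; Δx = 6·1 + ½·8·1² = 10 cm; v ends 14 cm/s.
1–7 s: v starts 14 cm/s; Δx = 14·6 + ½·11·6² = 282 cm; v ends 80 cm/s.
7–11 s: v starts 80 cm/s; Δx = 80·4 + ½·3·4² = 344 cm; v ends 92 cm/s.
x(11) = 6 + Σ Δx = 642 cm.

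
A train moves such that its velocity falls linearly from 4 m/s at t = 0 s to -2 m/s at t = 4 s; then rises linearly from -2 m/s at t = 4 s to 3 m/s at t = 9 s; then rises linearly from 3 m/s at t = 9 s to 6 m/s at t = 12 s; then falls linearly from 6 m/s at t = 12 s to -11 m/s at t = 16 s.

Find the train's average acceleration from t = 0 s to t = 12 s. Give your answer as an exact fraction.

Average acceleration = Δv/Δt = (6 − 4)/(12 − 0) = 1/6 m/s².

1/6 m/s²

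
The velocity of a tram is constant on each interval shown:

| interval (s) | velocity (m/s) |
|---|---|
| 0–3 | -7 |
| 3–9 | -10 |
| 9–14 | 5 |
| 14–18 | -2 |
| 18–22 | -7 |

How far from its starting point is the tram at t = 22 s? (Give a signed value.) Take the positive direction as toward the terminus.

-92 m

Net displacement equals the area under the velocity-time graph (areas below the axis count negative).
0–3 s: -7 × 3 = -21 m
3–9 s: -10 × 6 = -60 m
9–14 s: 5 × 5 = 25 m
14–18 s: -2 × 4 = -8 m
18–22 s: -7 × 4 = -28 m
Net displacement = -92 m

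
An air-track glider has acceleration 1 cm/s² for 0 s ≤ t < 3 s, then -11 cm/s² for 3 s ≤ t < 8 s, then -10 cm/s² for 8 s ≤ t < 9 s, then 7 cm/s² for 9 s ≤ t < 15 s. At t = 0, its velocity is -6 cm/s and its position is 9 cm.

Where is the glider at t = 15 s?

-502 cm

On each constant-a segment, Δv = aΔt and Δx = v₀Δt + ½aΔt²; chain segment to segment.
0–3 s: v starts -6 cm/s; Δx = -6·3 + ½·1·3² = -13.5 cm; v ends -3 cm/s.
3–8 s: v starts -3 cm/s; Δx = -3·5 + ½·-11·5² = -152.5 cm; v ends -58 cm/s.
8–9 s: v starts -58 cm/s; Δx = -58·1 + ½·-10·1² = -63 cm; v ends -68 cm/s.
9–15 s: v starts -68 cm/s; Δx = -68·6 + ½·7·6² = -282 cm; v ends -26 cm/s.
x(15) = 9 + Σ Δx = -502 cm.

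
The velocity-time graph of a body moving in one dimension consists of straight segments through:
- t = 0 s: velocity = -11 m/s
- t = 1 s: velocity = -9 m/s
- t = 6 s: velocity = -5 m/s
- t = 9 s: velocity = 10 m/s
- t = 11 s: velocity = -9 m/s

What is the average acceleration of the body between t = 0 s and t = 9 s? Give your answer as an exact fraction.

Average acceleration = Δv/Δt = (10 − -11)/(9 − 0) = 7/3 m/s².

7/3 m/s²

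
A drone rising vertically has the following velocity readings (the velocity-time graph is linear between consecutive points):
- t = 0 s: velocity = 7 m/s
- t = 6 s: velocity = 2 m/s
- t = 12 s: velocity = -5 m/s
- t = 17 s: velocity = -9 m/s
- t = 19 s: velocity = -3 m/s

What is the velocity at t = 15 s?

On 12–17 s the graph is linear from -5 to -9 m/s: v(15) = -5 + (-9 − -5)·(15 − 12)/(17 − 12) = -7.4 m/s.

-7.4 m/s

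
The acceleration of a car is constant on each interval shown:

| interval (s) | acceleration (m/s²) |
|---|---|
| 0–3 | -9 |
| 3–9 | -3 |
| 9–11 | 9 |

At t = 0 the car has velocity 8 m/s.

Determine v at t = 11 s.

-19 m/s

Δv equals the area under the a-t graph; then v = v₀ + Δv.
0–3 s: -9 × 3 = -27 m/s
3–9 s: -3 × 6 = -18 m/s
9–11 s: 9 × 2 = 18 m/s
Δv = -27 m/s, so v(11) = 8 + (-27) = -19 m/s.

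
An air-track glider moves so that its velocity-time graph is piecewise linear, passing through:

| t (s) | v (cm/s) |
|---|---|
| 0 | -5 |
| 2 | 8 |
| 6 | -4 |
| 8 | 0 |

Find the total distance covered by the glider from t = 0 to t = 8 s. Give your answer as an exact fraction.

943/39 cm

Total distance travelled is ∫|v| dt — sum the magnitudes of each area piece.
0–2 s: v = 0 at t = 10/13 s; triangle areas 25/13 + 64/13 = 89/13 cm
2–6 s: v = 0 at t = 14/3 s; triangle areas 32/3 + 8/3 = 40/3 cm
6–8 s: |½(-4 + 0)(2)| = 4 cm
Total distance = 943/39 cm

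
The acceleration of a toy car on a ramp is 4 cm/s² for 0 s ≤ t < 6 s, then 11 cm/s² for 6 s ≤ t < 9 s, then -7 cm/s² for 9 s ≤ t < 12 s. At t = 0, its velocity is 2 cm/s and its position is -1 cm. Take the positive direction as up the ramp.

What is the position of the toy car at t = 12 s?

356 cm

On each constant-a segment, Δv = aΔt and Δx = v₀Δt + ½aΔt²; chain segment to segment.
0–6 s: v starts 2 cm/s; Δx = 2·6 + ½·4·6² = 84 cm; v ends 26 cm/s.
6–9 s: v starts 26 cm/s; Δx = 26·3 + ½·11·3² = 127.5 cm; v ends 59 cm/s.
9–12 s: v starts 59 cm/s; Δx = 59·3 + ½·-7·3² = 145.5 cm; v ends 38 cm/s.
x(12) = -1 + Σ Δx = 356 cm.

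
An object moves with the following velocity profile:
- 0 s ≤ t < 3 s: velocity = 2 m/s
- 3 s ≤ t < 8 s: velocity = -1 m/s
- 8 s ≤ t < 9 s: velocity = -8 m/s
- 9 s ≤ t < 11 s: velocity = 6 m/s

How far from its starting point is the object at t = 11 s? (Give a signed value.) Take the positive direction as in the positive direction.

Net displacement equals the area under the velocity-time graph (areas below the axis count negative).
0–3 s: 2 × 3 = 6 m
3–8 s: -1 × 5 = -5 m
8–9 s: -8 × 1 = -8 m
9–11 s: 6 × 2 = 12 m
Net displacement = 5 m

5 m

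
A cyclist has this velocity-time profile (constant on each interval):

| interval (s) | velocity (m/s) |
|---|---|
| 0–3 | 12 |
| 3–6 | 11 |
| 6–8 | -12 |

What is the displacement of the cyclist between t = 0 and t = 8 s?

Net displacement equals the area under the velocity-time graph (areas below the axis count negative).
0–3 s: 12 × 3 = 36 m
3–6 s: 11 × 3 = 33 m
6–8 s: -12 × 2 = -24 m
Net displacement = 45 m

45 m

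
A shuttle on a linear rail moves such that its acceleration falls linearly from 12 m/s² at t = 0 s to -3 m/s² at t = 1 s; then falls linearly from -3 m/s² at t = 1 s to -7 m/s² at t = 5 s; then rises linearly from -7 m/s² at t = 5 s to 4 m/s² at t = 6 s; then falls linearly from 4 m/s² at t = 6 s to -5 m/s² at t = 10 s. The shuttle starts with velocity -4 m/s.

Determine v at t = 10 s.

-23 m/s

Δv equals the area under the a-t graph; then v = v₀ + Δv.
0–1 s: ½(12 + -3)(1) = 4.5 m/s
1–5 s: ½(-3 + -7)(4) = -20 m/s
5–6 s: ½(-7 + 4)(1) = -1.5 m/s
6–10 s: ½(4 + -5)(4) = -2 m/s
Δv = -19 m/s, so v(10) = -4 + (-19) = -23 m/s.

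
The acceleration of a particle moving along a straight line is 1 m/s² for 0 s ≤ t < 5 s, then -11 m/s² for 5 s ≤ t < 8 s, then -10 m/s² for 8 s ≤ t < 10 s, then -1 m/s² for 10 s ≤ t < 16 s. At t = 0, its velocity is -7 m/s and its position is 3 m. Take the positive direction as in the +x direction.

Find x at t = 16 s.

On each constant-a segment, Δv = aΔt and Δx = v₀Δt + ½aΔt²; chain segment to segment.
0–5 s: v starts -7 m/s; Δx = -7·5 + ½·1·5² = -22.5 m; v ends -2 m/s.
5–8 s: v starts -2 m/s; Δx = -2·3 + ½·-11·3² = -55.5 m; v ends -35 m/s.
8–10 s: v starts -35 m/s; Δx = -35·2 + ½·-10·2² = -90 m; v ends -55 m/s.
10–16 s: v starts -55 m/s; Δx = -55·6 + ½·-1·6² = -348 m; v ends -61 m/s.
x(16) = 3 + Σ Δx = -513 m.

-513 m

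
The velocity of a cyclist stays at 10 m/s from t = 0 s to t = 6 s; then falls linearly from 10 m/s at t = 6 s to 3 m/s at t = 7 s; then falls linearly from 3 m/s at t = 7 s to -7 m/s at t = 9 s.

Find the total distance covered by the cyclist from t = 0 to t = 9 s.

72.3 m

Distance (not displacement) is the total path length: add the absolute areas under v-t.
0–6 s: |10| × 6 = 60 m
6–7 s: |½(10 + 3)(1)| = 6.5 m
7–9 s: v = 0 at t = 7.6 s; triangle areas 0.9 + 4.9 = 5.8 m
Total distance = 72.3 m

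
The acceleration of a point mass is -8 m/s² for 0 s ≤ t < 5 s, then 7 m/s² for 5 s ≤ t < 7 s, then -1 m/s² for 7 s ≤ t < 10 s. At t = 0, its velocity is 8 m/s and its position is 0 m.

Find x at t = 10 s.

On each constant-a segment, Δv = aΔt and Δx = v₀Δt + ½aΔt²; chain segment to segment.
0–5 s: v starts 8 m/s; Δx = 8·5 + ½·-8·5² = -60 m; v ends -32 m/s.
5–7 s: v starts -32 m/s; Δx = -32·2 + ½·7·2² = -50 m; v ends -18 m/s.
7–10 s: v starts -18 m/s; Δx = -18·3 + ½·-1·3² = -58.5 m; v ends -21 m/s.
x(10) = 0 + Σ Δx = -168.5 m.

-168.5 m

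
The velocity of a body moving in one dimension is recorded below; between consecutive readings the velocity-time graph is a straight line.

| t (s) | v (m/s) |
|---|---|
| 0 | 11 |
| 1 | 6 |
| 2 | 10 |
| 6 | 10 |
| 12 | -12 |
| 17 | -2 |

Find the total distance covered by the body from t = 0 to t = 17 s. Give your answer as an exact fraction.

2745/22 m

Total distance travelled is ∫|v| dt — sum the magnitudes of each area piece.
0–1 s: |½(11 + 6)(1)| = 8.5 m
1–2 s: |½(6 + 10)(1)| = 8 m
2–6 s: |10| × 4 = 40 m
6–12 s: v = 0 at t = 96/11 s; triangle areas 150/11 + 216/11 = 366/11 m
12–17 s: |½(-12 + -2)(5)| = 35 m
Total distance = 2745/22 m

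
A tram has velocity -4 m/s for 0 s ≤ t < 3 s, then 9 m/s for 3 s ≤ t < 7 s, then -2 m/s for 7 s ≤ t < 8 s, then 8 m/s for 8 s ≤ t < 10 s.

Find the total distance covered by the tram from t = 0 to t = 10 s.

Total distance travelled is ∫|v| dt — sum the magnitudes of each area piece.
0–3 s: |-4| × 3 = 12 m
3–7 s: |9| × 4 = 36 m
7–8 s: |-2| × 1 = 2 m
8–10 s: |8| × 2 = 16 m
Total distance = 66 m

66 m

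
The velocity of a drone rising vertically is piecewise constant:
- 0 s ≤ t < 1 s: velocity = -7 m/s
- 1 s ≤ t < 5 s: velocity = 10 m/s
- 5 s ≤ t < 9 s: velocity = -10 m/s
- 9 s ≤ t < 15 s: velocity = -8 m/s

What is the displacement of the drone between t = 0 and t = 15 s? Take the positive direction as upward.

-55 m

Displacement is the signed area under the v-t curve.
0–1 s: -7 × 1 = -7 m
1–5 s: 10 × 4 = 40 m
5–9 s: -10 × 4 = -40 m
9–15 s: -8 × 6 = -48 m
Net displacement = -55 m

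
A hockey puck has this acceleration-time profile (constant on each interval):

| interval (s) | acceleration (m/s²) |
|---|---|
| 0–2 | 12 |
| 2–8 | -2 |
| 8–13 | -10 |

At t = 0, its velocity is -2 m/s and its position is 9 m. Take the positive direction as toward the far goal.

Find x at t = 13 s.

On each constant-a segment, Δv = aΔt and Δx = v₀Δt + ½aΔt²; chain segment to segment.
0–2 s: v starts -2 m/s; Δx = -2·2 + ½·12·2² = 20 m; v ends 22 m/s.
2–8 s: v starts 22 m/s; Δx = 22·6 + ½·-2·6² = 96 m; v ends 10 m/s.
8–13 s: v starts 10 m/s; Δx = 10·5 + ½·-10·5² = -75 m; v ends -40 m/s.
x(13) = 9 + Σ Δx = 50 m.

50 m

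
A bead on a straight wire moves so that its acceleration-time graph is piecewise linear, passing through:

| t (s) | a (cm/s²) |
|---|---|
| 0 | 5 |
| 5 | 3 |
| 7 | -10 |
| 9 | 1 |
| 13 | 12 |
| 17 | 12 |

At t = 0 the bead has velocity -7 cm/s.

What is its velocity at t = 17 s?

Δv equals the area under the a-t graph; then v = v₀ + Δv.
0–5 s: ½(5 + 3)(5) = 20 cm/s
5–7 s: ½(3 + -10)(2) = -7 cm/s
7–9 s: ½(-10 + 1)(2) = -9 cm/s
9–13 s: ½(1 + 12)(4) = 26 cm/s
13–17 s: 12 × 4 = 48 cm/s
Δv = 78 cm/s, so v(17) = -7 + (78) = 71 cm/s.

71 cm/s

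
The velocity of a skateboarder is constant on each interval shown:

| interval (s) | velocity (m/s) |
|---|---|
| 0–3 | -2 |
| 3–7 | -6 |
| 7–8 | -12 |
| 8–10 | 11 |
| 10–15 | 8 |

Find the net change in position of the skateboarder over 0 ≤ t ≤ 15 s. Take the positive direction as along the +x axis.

20 m

Displacement is the signed area under the v-t curve.
0–3 s: -2 × 3 = -6 m
3–7 s: -6 × 4 = -24 m
7–8 s: -12 × 1 = -12 m
8–10 s: 11 × 2 = 22 m
10–15 s: 8 × 5 = 40 m
Net displacement = 20 m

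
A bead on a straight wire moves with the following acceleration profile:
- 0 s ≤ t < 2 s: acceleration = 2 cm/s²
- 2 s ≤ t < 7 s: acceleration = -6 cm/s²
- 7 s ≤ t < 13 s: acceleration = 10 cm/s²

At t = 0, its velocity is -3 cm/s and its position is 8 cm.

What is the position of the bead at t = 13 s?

On each constant-a segment, Δv = aΔt and Δx = v₀Δt + ½aΔt²; chain segment to segment.
0–2 s: v starts -3 cm/s; Δx = -3·2 + ½·2·2² = -2 cm; v ends 1 cm/s.
2–7 s: v starts 1 cm/s; Δx = 1·5 + ½·-6·5² = -70 cm; v ends -29 cm/s.
7–13 s: v starts -29 cm/s; Δx = -29·6 + ½·10·6² = 6 cm; v ends 31 cm/s.
x(13) = 8 + Σ Δx = -58 cm.

-58 cm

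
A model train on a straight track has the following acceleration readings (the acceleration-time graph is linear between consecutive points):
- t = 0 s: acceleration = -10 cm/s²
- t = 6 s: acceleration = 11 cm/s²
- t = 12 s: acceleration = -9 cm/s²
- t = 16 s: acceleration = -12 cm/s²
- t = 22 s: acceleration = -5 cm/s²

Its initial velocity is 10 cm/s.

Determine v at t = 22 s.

Δv equals the area under the a-t graph; then v = v₀ + Δv.
0–6 s: ½(-10 + 11)(6) = 3 cm/s
6–12 s: ½(11 + -9)(6) = 6 cm/s
12–16 s: ½(-9 + -12)(4) = -42 cm/s
16–22 s: ½(-12 + -5)(6) = -51 cm/s
Δv = -84 cm/s, so v(22) = 10 + (-84) = -74 cm/s.

-74 cm/s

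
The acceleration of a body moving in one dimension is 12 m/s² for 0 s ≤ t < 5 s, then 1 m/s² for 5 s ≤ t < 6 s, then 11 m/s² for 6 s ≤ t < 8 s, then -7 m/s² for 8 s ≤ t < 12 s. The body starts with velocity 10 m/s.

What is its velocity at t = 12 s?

65 m/s

Δv equals the area under the a-t graph; then v = v₀ + Δv.
0–5 s: 12 × 5 = 60 m/s
5–6 s: 1 × 1 = 1 m/s
6–8 s: 11 × 2 = 22 m/s
8–12 s: -7 × 4 = -28 m/s
Δv = 55 m/s, so v(12) = 10 + (55) = 65 m/s.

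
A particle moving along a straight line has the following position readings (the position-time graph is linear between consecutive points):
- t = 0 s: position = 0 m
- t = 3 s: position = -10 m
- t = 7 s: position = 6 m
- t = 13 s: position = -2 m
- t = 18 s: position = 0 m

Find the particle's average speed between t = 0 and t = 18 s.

Average speed = (total path length)/(elapsed time); on a piecewise-linear x-t graph the path length is Σ|Δx|.
0–3 s: |Δx| = |-10 − 0| = 10 m
3–7 s: |Δx| = |6 − -10| = 16 m
7–13 s: |Δx| = |-2 − 6| = 8 m
13–18 s: |Δx| = |0 − -2| = 2 m
Total path = 36 m; average speed = 36/18 = 2 m/s.

2 m/s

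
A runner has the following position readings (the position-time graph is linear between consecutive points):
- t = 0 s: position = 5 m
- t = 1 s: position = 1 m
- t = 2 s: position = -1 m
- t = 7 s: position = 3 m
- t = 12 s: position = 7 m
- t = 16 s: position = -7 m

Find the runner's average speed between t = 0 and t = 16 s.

1.75 m/s

Average speed = (total path length)/(elapsed time); on a piecewise-linear x-t graph the path length is Σ|Δx|.
0–1 s: |Δx| = |1 − 5| = 4 m
1–2 s: |Δx| = |-1 − 1| = 2 m
2–7 s: |Δx| = |3 − -1| = 4 m
7–12 s: |Δx| = |7 − 3| = 4 m
12–16 s: |Δx| = |-7 − 7| = 14 m
Total path = 28 m; average speed = 28/16 = 1.75 m/s.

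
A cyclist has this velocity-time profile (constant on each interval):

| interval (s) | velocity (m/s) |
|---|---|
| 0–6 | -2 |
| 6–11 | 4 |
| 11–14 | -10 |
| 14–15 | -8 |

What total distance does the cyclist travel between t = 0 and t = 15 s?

Total distance travelled is ∫|v| dt — sum the magnitudes of each area piece.
0–6 s: |-2| × 6 = 12 m
6–11 s: |4| × 5 = 20 m
11–14 s: |-10| × 3 = 30 m
14–15 s: |-8| × 1 = 8 m
Total distance = 70 m

70 m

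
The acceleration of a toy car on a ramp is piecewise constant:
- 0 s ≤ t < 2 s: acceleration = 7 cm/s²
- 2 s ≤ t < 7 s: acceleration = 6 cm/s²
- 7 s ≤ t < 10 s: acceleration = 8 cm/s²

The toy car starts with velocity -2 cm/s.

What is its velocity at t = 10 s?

Δv equals the area under the a-t graph; then v = v₀ + Δv.
0–2 s: 7 × 2 = 14 cm/s
2–7 s: 6 × 5 = 30 cm/s
7–10 s: 8 × 3 = 24 cm/s
Δv = 68 cm/s, so v(10) = -2 + (68) = 66 cm/s.

66 cm/s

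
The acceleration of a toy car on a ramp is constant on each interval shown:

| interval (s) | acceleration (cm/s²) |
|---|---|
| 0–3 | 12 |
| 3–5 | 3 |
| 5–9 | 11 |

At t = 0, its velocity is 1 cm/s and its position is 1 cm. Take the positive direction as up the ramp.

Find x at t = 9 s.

398 cm

On each constant-a segment, Δv = aΔt and Δx = v₀Δt + ½aΔt²; chain segment to segment.
0–3 s: v starts 1 cm/s; Δx = 1·3 + ½·12·3² = 57 cm; v ends 37 cm/s.
3–5 s: v starts 37 cm/s; Δx = 37·2 + ½·3·2² = 80 cm; v ends 43 cm/s.
5–9 s: v starts 43 cm/s; Δx = 43·4 + ½·11·4² = 260 cm; v ends 87 cm/s.
x(9) = 1 + Σ Δx = 398 cm.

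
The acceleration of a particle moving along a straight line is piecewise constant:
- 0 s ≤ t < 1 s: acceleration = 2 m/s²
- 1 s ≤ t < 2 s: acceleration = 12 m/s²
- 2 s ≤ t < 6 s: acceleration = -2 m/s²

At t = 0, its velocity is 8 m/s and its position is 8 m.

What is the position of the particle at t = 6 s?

105 m

On each constant-a segment, Δv = aΔt and Δx = v₀Δt + ½aΔt²; chain segment to segment.
0–1 s: v starts 8 m/s; Δx = 8·1 + ½·2·1² = 9 m; v ends 10 m/s.
1–2 s: v starts 10 m/s; Δx = 10·1 + ½·12·1² = 16 m; v ends 22 m/s.
2–6 s: v starts 22 m/s; Δx = 22·4 + ½·-2·4² = 72 m; v ends 14 m/s.
x(6) = 8 + Σ Δx = 105 m.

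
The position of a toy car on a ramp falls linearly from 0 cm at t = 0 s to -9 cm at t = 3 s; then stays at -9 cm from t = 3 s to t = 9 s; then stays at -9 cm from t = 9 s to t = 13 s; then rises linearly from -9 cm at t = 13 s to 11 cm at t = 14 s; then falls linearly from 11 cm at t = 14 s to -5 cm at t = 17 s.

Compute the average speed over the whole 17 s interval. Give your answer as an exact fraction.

Average speed = (total path length)/(elapsed time); on a piecewise-linear x-t graph the path length is Σ|Δx|.
0–3 s: |Δx| = |-9 − 0| = 9 cm
3–9 s: |Δx| = |-9 − -9| = 0 cm
9–13 s: |Δx| = |-9 − -9| = 0 cm
13–14 s: |Δx| = |11 − -9| = 20 cm
14–17 s: |Δx| = |-5 − 11| = 16 cm
Total path = 45 cm; average speed = 45/17 = 45/17 cm/s.

45/17 cm/s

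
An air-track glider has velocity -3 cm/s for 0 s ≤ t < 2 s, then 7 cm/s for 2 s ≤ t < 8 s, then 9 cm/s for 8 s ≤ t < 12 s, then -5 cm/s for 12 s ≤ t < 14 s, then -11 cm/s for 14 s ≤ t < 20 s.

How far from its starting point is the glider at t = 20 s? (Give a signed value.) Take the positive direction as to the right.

-4 cm

Displacement is the signed area under the v-t curve.
0–2 s: -3 × 2 = -6 cm
2–8 s: 7 × 6 = 42 cm
8–12 s: 9 × 4 = 36 cm
12–14 s: -5 × 2 = -10 cm
14–20 s: -11 × 6 = -66 cm
Net displacement = -4 cm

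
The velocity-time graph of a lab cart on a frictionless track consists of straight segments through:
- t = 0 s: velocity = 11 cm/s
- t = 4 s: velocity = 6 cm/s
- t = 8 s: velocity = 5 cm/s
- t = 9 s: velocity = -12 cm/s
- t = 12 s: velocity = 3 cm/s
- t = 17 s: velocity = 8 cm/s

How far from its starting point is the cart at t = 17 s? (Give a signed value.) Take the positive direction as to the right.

Displacement is the signed area under the v-t curve.
0–4 s: ½(11 + 6)(4) = 34 cm
4–8 s: ½(6 + 5)(4) = 22 cm
8–9 s: ½(5 + -12)(1) = -3.5 cm
9–12 s: ½(-12 + 3)(3) = -13.5 cm
12–17 s: ½(3 + 8)(5) = 27.5 cm
Net displacement = 66.5 cm

66.5 cm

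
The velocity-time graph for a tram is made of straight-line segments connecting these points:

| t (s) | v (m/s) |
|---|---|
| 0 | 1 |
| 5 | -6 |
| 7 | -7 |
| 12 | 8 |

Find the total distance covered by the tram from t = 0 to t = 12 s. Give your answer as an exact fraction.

946/21 m

Distance (not displacement) is the total path length: add the absolute areas under v-t.
0–5 s: v = 0 at t = 5/7 s; triangle areas 5/14 + 90/7 = 185/14 m
5–7 s: |½(-6 + -7)(2)| = 13 m
7–12 s: v = 0 at t = 28/3 s; triangle areas 49/6 + 32/3 = 113/6 m
Total distance = 946/21 m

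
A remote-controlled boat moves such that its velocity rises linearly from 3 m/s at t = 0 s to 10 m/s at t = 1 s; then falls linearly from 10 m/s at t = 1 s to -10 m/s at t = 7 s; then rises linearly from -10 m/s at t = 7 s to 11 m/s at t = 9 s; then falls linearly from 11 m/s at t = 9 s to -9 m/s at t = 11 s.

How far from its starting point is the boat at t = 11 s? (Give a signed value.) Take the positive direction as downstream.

Net displacement equals the area under the velocity-time graph (areas below the axis count negative).
0–1 s: ½(3 + 10)(1) = 6.5 m
1–7 s: ½(10 + -10)(6) = 0 m
7–9 s: ½(-10 + 11)(2) = 1 m
9–11 s: ½(11 + -9)(2) = 2 m
Net displacement = 9.5 m

9.5 m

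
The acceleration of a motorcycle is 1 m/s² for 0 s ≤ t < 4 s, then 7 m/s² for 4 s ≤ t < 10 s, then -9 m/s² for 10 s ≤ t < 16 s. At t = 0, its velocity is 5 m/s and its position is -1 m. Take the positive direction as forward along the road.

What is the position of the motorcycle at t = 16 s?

351 m

On each constant-a segment, Δv = aΔt and Δx = v₀Δt + ½aΔt²; chain segment to segment.
0–4 s: v starts 5 m/s; Δx = 5·4 + ½·1·4² = 28 m; v ends 9 m/s.
4–10 s: v starts 9 m/s; Δx = 9·6 + ½·7·6² = 180 m; v ends 51 m/s.
10–16 s: v starts 51 m/s; Δx = 51·6 + ½·-9·6² = 144 m; v ends -3 m/s.
x(16) = -1 + Σ Δx = 351 m.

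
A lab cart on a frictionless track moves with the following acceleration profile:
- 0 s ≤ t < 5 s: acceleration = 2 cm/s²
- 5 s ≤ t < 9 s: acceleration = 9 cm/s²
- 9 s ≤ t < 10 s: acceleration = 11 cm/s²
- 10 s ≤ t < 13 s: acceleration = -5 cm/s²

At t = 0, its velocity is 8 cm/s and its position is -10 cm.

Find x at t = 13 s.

431 cm

On each constant-a segment, Δv = aΔt and Δx = v₀Δt + ½aΔt²; chain segment to segment.
0–5 s: v starts 8 cm/s; Δx = 8·5 + ½·2·5² = 65 cm; v ends 18 cm/s.
5–9 s: v starts 18 cm/s; Δx = 18·4 + ½·9·4² = 144 cm; v ends 54 cm/s.
9–10 s: v starts 54 cm/s; Δx = 54·1 + ½·11·1² = 59.5 cm; v ends 65 cm/s.
10–13 s: v starts 65 cm/s; Δx = 65·3 + ½·-5·3² = 172.5 cm; v ends 50 cm/s.
x(13) = -10 + Σ Δx = 431 cm.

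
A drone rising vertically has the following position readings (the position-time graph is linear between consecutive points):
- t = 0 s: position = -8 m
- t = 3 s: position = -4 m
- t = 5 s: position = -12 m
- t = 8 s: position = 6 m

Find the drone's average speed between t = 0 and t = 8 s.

Average speed = (total path length)/(elapsed time); on a piecewise-linear x-t graph the path length is Σ|Δx|.
0–3 s: |Δx| = |-4 − -8| = 4 m
3–5 s: |Δx| = |-12 − -4| = 8 m
5–8 s: |Δx| = |6 − -12| = 18 m
Total path = 30 m; average speed = 30/8 = 3.75 m/s.

3.75 m/s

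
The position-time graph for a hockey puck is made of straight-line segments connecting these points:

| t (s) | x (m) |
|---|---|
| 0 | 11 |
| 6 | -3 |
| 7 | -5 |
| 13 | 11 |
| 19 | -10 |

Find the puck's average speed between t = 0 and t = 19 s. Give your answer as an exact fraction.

53/19 m/s

Average speed = (total path length)/(elapsed time); on a piecewise-linear x-t graph the path length is Σ|Δx|.
0–6 s: |Δx| = |-3 − 11| = 14 m
6–7 s: |Δx| = |-5 − -3| = 2 m
7–13 s: |Δx| = |11 − -5| = 16 m
13–19 s: |Δx| = |-10 − 11| = 21 m
Total path = 53 m; average speed = 53/19 = 53/19 m/s.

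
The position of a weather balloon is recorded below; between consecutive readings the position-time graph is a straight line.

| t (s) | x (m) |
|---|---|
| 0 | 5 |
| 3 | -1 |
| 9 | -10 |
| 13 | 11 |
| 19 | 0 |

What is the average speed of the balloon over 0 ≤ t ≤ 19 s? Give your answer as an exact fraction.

Average speed = (total path length)/(elapsed time); on a piecewise-linear x-t graph the path length is Σ|Δx|.
0–3 s: |Δx| = |-1 − 5| = 6 m
3–9 s: |Δx| = |-10 − -1| = 9 m
9–13 s: |Δx| = |11 − -10| = 21 m
13–19 s: |Δx| = |0 − 11| = 11 m
Total path = 47 m; average speed = 47/19 = 47/19 m/s.

47/19 m/s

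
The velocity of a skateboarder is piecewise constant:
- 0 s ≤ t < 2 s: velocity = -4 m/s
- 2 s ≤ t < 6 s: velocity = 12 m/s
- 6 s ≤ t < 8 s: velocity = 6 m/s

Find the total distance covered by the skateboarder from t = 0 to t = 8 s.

68 m

Distance (not displacement) is the total path length: add the absolute areas under v-t.
0–2 s: |-4| × 2 = 8 m
2–6 s: |12| × 4 = 48 m
6–8 s: |6| × 2 = 12 m
Total distance = 68 m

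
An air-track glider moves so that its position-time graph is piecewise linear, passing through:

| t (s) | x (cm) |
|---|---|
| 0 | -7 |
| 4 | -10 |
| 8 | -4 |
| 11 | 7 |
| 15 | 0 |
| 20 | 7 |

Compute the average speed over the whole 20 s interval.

1.7 cm/s

Average speed = (total path length)/(elapsed time); on a piecewise-linear x-t graph the path length is Σ|Δx|.
0–4 s: |Δx| = |-10 − -7| = 3 cm
4–8 s: |Δx| = |-4 − -10| = 6 cm
8–11 s: |Δx| = |7 − -4| = 11 cm
11–15 s: |Δx| = |0 − 7| = 7 cm
15–20 s: |Δx| = |7 − 0| = 7 cm
Total path = 34 cm; average speed = 34/20 = 1.7 cm/s.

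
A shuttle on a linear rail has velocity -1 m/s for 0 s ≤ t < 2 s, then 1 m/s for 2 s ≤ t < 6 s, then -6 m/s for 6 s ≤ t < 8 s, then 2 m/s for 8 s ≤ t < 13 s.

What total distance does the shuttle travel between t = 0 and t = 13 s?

Total distance travelled is ∫|v| dt — sum the magnitudes of each area piece.
0–2 s: |-1| × 2 = 2 m
2–6 s: |1| × 4 = 4 m
6–8 s: |-6| × 2 = 12 m
8–13 s: |2| × 5 = 10 m
Total distance = 28 m

28 m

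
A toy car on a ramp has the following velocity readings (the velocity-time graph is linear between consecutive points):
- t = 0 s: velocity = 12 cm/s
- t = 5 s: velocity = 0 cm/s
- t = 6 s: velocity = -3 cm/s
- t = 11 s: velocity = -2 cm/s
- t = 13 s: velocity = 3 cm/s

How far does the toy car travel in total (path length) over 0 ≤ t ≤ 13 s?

Total distance travelled is ∫|v| dt — sum the magnitudes of each area piece.
0–5 s: |½(12 + 0)(5)| = 30 cm
5–6 s: |½(0 + -3)(1)| = 1.5 cm
6–11 s: |½(-3 + -2)(5)| = 12.5 cm
11–13 s: v = 0 at t = 11.8 s; triangle areas 0.8 + 1.8 = 2.6 cm
Total distance = 46.6 cm

46.6 cm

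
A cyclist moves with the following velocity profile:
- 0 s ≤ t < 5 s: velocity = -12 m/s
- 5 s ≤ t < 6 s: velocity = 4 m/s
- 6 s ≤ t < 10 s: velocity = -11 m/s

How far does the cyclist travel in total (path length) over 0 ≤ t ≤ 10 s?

108 m

Total distance travelled is ∫|v| dt — sum the magnitudes of each area piece.
0–5 s: |-12| × 5 = 60 m
5–6 s: |4| × 1 = 4 m
6–10 s: |-11| × 4 = 44 m
Total distance = 108 m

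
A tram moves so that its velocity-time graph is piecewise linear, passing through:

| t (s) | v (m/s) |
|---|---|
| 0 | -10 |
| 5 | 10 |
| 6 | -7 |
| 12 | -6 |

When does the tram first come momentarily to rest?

v changes sign on 0–5 s (from -10 to 10); the graph is linear there, so v = 0 at t = 0 + (10)·(5 − 0)/(10 − -10) = 2.5 s.

t = 2.5 s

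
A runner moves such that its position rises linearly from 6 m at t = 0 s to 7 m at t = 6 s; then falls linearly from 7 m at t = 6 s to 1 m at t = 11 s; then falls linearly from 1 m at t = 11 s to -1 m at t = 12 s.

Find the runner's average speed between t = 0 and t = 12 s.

Average speed = (total path length)/(elapsed time); on a piecewise-linear x-t graph the path length is Σ|Δx|.
0–6 s: |Δx| = |7 − 6| = 1 m
6–11 s: |Δx| = |1 − 7| = 6 m
11–12 s: |Δx| = |-1 − 1| = 2 m
Total path = 9 m; average speed = 9/12 = 0.75 m/s.

0.75 m/s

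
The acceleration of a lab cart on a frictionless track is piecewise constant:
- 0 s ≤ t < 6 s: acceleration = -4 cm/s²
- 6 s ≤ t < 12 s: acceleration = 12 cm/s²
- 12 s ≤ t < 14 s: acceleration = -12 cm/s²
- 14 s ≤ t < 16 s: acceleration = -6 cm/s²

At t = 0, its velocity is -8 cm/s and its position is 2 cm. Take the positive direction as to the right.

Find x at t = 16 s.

-18 cm

On each constant-a segment, Δv = aΔt and Δx = v₀Δt + ½aΔt²; chain segment to segment.
0–6 s: v starts -8 cm/s; Δx = -8·6 + ½·-4·6² = -120 cm; v ends -32 cm/s.
6–12 s: v starts -32 cm/s; Δx = -32·6 + ½·12·6² = 24 cm; v ends 40 cm/s.
12–14 s: v starts 40 cm/s; Δx = 40·2 + ½·-12·2² = 56 cm; v ends 16 cm/s.
14–16 s: v starts 16 cm/s; Δx = 16·2 + ½·-6·2² = 20 cm; v ends 4 cm/s.
x(16) = 2 + Σ Δx = -18 cm.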